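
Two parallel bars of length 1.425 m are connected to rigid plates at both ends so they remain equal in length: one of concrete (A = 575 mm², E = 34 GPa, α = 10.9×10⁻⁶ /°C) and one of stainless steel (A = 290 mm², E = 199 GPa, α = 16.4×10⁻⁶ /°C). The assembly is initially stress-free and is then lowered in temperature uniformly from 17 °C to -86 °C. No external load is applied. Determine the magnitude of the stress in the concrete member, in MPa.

σ ≈ 14.4 MPa (compressive)

Equilibrium of a rigid end plate with no external load gives equal and opposite internal forces ±P in the two members. Since α_{stainless steel} > α_{concrete}, cooling drives the stainless steel into tension and the concrete into compression.
Equating the net (thermal + elastic) strains gives |α₁ − α₂|·ΔT = P·[1/(A₁E₁) + 1/(A₂E₂)].
|α₁ − α₂|·ΔT = 5.5×10⁻⁶ × 103 = 0.0005665.
1/(A₁E₁) + 1/(A₂E₂) = 1/(575×34×10³) + 1/(290×199×10³) = 6.848×10⁻⁸ N⁻¹.
So P = 0.0005665 / 6.848×10⁻⁸ = 8.273 kN.
σ_{concrete} = P/A₁ = 8273/575 = 14.39 MPa, compressive.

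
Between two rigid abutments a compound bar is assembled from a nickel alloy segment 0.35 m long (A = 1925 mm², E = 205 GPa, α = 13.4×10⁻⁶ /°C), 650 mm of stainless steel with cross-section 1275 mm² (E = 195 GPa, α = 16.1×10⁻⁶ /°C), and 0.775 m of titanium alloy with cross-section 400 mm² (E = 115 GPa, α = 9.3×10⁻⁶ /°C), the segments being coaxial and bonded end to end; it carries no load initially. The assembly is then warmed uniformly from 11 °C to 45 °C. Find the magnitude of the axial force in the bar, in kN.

With the walls removed the bar would change length by δ_free = Σ αᵢΔT Lᵢ = 13.4×10⁻⁶×34×350 + 16.1×10⁻⁶×34×650 + 9.3×10⁻⁶×34×775 = 0.7603 mm.
The rigid supports impose zero overall length change; the single axial force P common to all segments must satisfy P Σ Lᵢ/(AᵢEᵢ) = δ_free.
Σ Lᵢ/(AᵢEᵢ) = 350/(1925×205×10³) + 650/(1275×195×10³) + 775/(400×115×10³) = 2.035×10⁻⁵ mm/N.
So P = 0.7603 / 2.035×10⁻⁵ = 37.36 kN, compressive.

P ≈ 37.4 kN (compressive)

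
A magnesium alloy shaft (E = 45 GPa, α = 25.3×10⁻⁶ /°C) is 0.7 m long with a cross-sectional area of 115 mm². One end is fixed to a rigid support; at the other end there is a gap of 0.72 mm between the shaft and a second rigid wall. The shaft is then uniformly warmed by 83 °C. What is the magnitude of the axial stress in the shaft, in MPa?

Unrestrained expansion: δ_free = αΔT L = 25.3×10⁻⁶ × 83 × 700 = 1.47 mm.
The gap closes (δ_free > 0.72 mm) and the wall then resists a further 1.47 − 0.72 = 0.7499 mm of expansion.
That suppressed elongation corresponds to σ = E·Δ/L = 45×10³ × 0.7499/700 = 48.21 MPa.

σ ≈ 48.2 MPa (compressive)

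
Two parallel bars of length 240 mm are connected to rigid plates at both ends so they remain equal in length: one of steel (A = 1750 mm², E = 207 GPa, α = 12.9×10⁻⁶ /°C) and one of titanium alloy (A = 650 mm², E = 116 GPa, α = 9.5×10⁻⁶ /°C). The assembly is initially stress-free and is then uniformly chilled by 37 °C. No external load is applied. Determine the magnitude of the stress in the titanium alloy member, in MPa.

Equilibrium of a rigid end plate with no external load gives equal and opposite internal forces ±P in the two members. Since α_{steel} > α_{titanium alloy}, cooling drives the steel into tension and the titanium alloy into compression.
Equating the net (thermal + elastic) strains gives |α₁ − α₂|·ΔT = P·[1/(A₁E₁) + 1/(A₂E₂)].
|α₁ − α₂|·ΔT = 3.4×10⁻⁶ × 37 = 0.0001258.
1/(A₁E₁) + 1/(A₂E₂) = 1/(1750×207×10³) + 1/(650×116×10³) = 1.602×10⁻⁸ N⁻¹.
So P = 0.0001258 / 1.602×10⁻⁸ = 7.851 kN.
σ_{titanium alloy} = P/A₂ = 7851/650 = 12.08 MPa, compressive.

σ ≈ 12.1 MPa (compressive)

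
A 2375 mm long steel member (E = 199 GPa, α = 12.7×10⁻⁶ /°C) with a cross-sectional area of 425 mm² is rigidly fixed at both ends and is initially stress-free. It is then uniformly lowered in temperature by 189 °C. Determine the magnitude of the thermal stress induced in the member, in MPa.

Because both ends are immovable the net strain is zero, and the suppressed thermal strain is αΔT = 12.7×10⁻⁶ × 189 = 2400.3×10⁻⁶.
The stress required to suppress this strain is σ = Eε = 199×10³ × 2400.3×10⁻⁶ = 477.7 MPa, tensile since the member is trying to contract.

σ ≈ 478 MPa (tensile)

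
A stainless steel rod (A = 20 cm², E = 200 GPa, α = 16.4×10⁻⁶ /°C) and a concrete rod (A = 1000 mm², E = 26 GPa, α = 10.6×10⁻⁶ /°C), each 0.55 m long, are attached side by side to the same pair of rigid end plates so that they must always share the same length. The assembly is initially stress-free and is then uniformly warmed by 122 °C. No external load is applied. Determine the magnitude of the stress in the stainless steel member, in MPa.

Equilibrium of a rigid end plate with no external load gives equal and opposite internal forces ±P in the two members. Since α_{stainless steel} > α_{concrete}, heating drives the stainless steel into compression and the concrete into tension.
Equating the net (thermal + elastic) strains gives |α₁ − α₂|·ΔT = P·[1/(A₁E₁) + 1/(A₂E₂)].
|α₁ − α₂|·ΔT = 5.8×10⁻⁶ × 122 = 0.0007076.
1/(A₁E₁) + 1/(A₂E₂) = 1/(2000×200×10³) + 1/(1000×26×10³) = 4.096×10⁻⁸ N⁻¹.
So P = 0.0007076 / 4.096×10⁻⁸ = 17.27 kN.
σ_{stainless steel} = P/A₁ = 17270/2000 = 8.637 MPa, compressive.

σ ≈ 8.64 MPa (compressive)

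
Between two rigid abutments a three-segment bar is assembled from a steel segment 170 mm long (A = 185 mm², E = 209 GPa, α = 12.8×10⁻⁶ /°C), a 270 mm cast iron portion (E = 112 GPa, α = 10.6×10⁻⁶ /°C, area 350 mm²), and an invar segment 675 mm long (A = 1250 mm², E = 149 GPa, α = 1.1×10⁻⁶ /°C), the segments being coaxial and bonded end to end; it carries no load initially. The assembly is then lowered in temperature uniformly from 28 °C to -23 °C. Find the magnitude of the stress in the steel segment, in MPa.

Free thermal contraction of the whole bar: Σ αᵢΔT Lᵢ = 12.8×10⁻⁶×51×170 + 10.6×10⁻⁶×51×270 + 1.1×10⁻⁶×51×675 = 0.2948 mm.
The rigid supports impose zero overall length change; the single axial force P common to all segments must satisfy P Σ Lᵢ/(AᵢEᵢ) = δ_free.
Σ Lᵢ/(AᵢEᵢ) = 170/(185×209×10³) + 270/(350×112×10³) + 675/(1250×149×10³) = 1.491×10⁻⁵ mm/N.
Hence P = δ_free / Σ(L/AE) = 0.2948/1.491×10⁻⁵ = 19.77 kN (tensile).
σ_{steel} = P / A = 19770 / 185 = 106.9 MPa.

σ ≈ 107 MPa (tensile)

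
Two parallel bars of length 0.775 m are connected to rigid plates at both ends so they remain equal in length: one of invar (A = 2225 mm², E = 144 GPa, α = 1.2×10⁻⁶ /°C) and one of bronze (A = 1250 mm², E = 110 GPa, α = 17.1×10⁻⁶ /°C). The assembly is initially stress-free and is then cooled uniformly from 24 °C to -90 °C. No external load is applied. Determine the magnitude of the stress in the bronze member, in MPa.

The bronze has the larger α, so on cooling it would change length more than the invar if both were free. The rigid plates force a common final length, so the bronze is put into tension and the invar into compression, with equal and opposite forces P (no external load).
Compatibility of the two members (thermal + elastic change equal): (α₁ − α₂)ΔT = P·[1/(A₁E₁) + 1/(A₂E₂)].
|α₁ − α₂|·ΔT = 15.9×10⁻⁶ × 114 = 0.001813.
1/(A₁E₁) + 1/(A₂E₂) = 1/(2225×144×10³) + 1/(1250×110×10³) = 1.039×10⁻⁸ N⁻¹.
P = 0.001813 / 1.039×10⁻⁸ = 174400 N = 174.4 kN.
σ_{bronze} = P/A₂ = 174400/1250 = 139.5 MPa, tensile.

σ ≈ 140 MPa (tensile)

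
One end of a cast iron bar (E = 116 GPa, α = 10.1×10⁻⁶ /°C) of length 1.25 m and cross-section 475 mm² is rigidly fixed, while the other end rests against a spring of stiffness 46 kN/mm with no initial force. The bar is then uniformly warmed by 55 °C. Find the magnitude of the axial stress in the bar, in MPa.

The unrestrained thermal change is αΔT L = 10.1×10⁻⁶ × 55 × 1250 = 0.6944 mm.
With a force P in the spring, the elastic change of the bar is PL/(AE) and that of the spring is P/k; compatibility requires their sum to equal δ_free.
P [ L/(AE) + 1/k ] = δ_free → P [ 1250/(475×116×10³) + 1/(46×10³) ] = 0.6944.
P = 0.6944 / 4.443×10⁻⁵ = 15630 N.
σ = P/A = 15630/475 = 32.91 MPa.

σ ≈ 32.9 MPa (compressive)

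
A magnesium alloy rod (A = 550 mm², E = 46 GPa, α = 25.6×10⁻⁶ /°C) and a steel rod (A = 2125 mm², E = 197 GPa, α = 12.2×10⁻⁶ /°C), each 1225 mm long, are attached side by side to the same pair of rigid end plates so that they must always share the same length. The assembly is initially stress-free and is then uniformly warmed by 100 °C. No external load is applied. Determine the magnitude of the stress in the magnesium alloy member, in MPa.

Equilibrium of a rigid end plate with no external load gives equal and opposite internal forces ±P in the two members. Since α_{magnesium alloy} > α_{steel}, heating drives the magnesium alloy into compression and the steel into tension.
Compatibility of the two members (thermal + elastic change equal): (α₁ − α₂)ΔT = P·[1/(A₁E₁) + 1/(A₂E₂)].
|α₁ − α₂|·ΔT = 13.4×10⁻⁶ × 100 = 0.00134.
1/(A₁E₁) + 1/(A₂E₂) = 1/(550×46×10³) + 1/(2125×197×10³) = 4.191×10⁻⁸ N⁻¹.
P = 0.00134 / 4.191×10⁻⁸ = 31970 N = 31.97 kN.
σ_{magnesium alloy} = P/A₁ = 31970/550 = 58.13 MPa, compressive.

σ ≈ 58.1 MPa (compressive)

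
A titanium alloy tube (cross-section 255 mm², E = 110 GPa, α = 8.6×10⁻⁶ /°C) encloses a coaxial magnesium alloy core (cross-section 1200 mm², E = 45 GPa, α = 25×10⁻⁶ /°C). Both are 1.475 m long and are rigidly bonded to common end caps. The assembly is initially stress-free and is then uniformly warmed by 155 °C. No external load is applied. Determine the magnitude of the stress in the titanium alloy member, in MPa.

σ ≈ 184 MPa (tensile)

Equilibrium of a rigid end plate with no external load gives equal and opposite internal forces ±P in the two members. Since α_{magnesium alloy} > α_{titanium alloy}, heating drives the magnesium alloy into compression and the titanium alloy into tension.
Setting the final lengths equal and cancelling L: (α₁ − α₂)ΔT = P/(A₁E₁) + P/(A₂E₂).
|α₁ − α₂|·ΔT = 16.4×10⁻⁶ × 155 = 0.002542.
1/(A₁E₁) + 1/(A₂E₂) = 1/(255×110×10³) + 1/(1200×45×10³) = 5.417×10⁻⁸ N⁻¹.
P = 0.002542 / 5.417×10⁻⁸ = 46930 N = 46.93 kN.
σ_{titanium alloy} = P/A₁ = 46930/255 = 184 MPa, tensile.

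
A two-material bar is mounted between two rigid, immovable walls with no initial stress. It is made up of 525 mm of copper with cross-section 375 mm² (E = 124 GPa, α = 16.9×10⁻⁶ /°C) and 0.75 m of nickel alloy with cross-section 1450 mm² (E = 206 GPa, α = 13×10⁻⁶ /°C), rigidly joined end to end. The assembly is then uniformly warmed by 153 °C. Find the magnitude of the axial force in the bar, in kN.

With the walls removed the bar would change length by δ_free = Σ αᵢΔT Lᵢ = 16.9×10⁻⁶×153×525 + 13×10⁻⁶×153×750 = 2.849 mm.
The rigid supports impose zero overall length change; the single axial force P common to all segments must satisfy P Σ Lᵢ/(AᵢEᵢ) = δ_free.
The series flexibility is Σ Lᵢ/(AᵢEᵢ) = 525/(375×124×10³) + 750/(1450×206×10³) = 1.38×10⁻⁵ mm/N.
So P = 2.849 / 1.38×10⁻⁵ = 206.4 kN, compressive.

P ≈ 206 kN (compressive)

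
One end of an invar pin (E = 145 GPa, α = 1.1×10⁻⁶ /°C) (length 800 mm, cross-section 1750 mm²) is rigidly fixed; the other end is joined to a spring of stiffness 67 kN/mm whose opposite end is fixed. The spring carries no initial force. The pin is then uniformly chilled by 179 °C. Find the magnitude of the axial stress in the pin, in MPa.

σ ≈ 4.98 MPa (tensile)

Free thermal contraction: δ_free = αΔT L = 1.1×10⁻⁶ × 179 × 800 = 0.1575 mm.
Let P be the tensile force in the spring. The pin extends elastically by PL/(AE) and the spring stretches by P/k; together these equal δ_free.
So P = δ_free / [L/(AE) + 1/k] = 0.1575 / [ 800/(1750×145×10³) + 1/(67×10³) ].
P = 0.1575 / 1.808×10⁻⁵ = 8713 N.
σ = P/A = 8713/1750 = 4.979 MPa.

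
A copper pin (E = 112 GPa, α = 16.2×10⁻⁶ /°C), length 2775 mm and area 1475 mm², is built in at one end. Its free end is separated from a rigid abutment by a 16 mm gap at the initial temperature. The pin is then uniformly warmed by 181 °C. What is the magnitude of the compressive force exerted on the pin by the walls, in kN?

If the wall were absent the pin would grow by αΔT L = 16.2×10⁻⁶ × 181 × 2775 = 8.137 mm.
This is smaller than the 16 mm clearance, so the pin expands freely without reaching the stop — the stress is zero.

P ≈ 0 kN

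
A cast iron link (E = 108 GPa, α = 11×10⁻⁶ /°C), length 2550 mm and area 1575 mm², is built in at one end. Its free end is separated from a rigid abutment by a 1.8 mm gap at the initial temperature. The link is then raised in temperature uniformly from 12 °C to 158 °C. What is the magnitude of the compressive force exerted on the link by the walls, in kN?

P ≈ 153 kN

Unrestrained expansion: δ_free = αΔT L = 11×10⁻⁶ × 146 × 2550 = 4.095 mm.
This exceeds the 1.8 mm gap, so the wall pushes back. The portion of expansion that must be recovered elastically is δ_free − gap = 4.095 − 1.8 = 2.295 mm.
Compatibility: PL/(AE) = 2.295 mm, so σ = P/A = E × (2.295/2550) = 97.21 MPa.
P = σA = 97.21 × 1575 = 153.1 kN.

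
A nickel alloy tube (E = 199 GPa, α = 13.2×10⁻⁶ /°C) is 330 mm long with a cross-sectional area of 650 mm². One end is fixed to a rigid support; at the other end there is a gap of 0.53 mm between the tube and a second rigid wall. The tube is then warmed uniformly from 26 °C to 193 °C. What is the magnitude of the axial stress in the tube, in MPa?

If the wall were absent the tube would grow by αΔT L = 13.2×10⁻⁶ × 167 × 330 = 0.7275 mm.
After closing the 0.53 mm clearance, 0.7275 − 0.53 = 0.1975 mm of expansion remains to be suppressed by the wall.
So σ = E(δ_free − g)/L = 199×10³ × 0.1975/330 = 119.1 MPa.

σ ≈ 119 MPa (compressive)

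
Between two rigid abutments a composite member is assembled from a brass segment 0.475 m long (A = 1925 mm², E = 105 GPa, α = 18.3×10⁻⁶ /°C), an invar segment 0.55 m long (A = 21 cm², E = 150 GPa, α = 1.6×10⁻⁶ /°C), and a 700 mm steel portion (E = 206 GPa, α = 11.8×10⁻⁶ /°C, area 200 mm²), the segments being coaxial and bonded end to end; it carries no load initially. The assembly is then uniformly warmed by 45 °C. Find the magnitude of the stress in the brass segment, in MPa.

σ ≈ 19.8 MPa (compressive)

If the supports were absent, the total length change would be Σ αᵢΔT Lᵢ = 18.3×10⁻⁶×45×475 + 1.6×10⁻⁶×45×550 + 11.8×10⁻⁶×45×700 = 0.8025 mm.
The rigid supports impose zero overall length change; the single axial force P common to all segments must satisfy P Σ Lᵢ/(AᵢEᵢ) = δ_free.
The series flexibility is Σ Lᵢ/(AᵢEᵢ) = 475/(1925×105×10³) + 550/(2100×150×10³) + 700/(200×206×10³) = 2.109×10⁻⁵ mm/N.
Hence P = δ_free / Σ(L/AE) = 0.8025/2.109×10⁻⁵ = 38.06 kN (compressive).
σ_{brass} = P / A = 38060 / 1925 = 19.77 MPa.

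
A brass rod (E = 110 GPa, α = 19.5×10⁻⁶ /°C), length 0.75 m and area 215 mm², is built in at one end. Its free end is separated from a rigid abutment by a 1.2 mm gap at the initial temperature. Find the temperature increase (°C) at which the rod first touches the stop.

ΔT ≈ 82.1 °C

Contact occurs when the free expansion equals the gap: αΔT L = 1.2 mm.
ΔT = 1.2 / (19.5×10⁻⁶ × 750) = 82.05 °C.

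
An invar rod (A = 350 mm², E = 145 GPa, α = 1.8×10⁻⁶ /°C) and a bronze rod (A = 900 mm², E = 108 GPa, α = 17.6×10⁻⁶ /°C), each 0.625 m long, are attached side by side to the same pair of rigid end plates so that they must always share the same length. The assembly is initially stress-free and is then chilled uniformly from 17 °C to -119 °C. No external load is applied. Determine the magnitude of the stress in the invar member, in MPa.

σ ≈ 205 MPa (compressive)

Both members must finish at the same length. With the larger α, the bronze tends to over-contract; the plates restrain it, putting the bronze in tension and the invar in compression. With no external load the two internal forces are equal and opposite, magnitude P.
Compatibility of the two members (thermal + elastic change equal): (α₁ − α₂)ΔT = P·[1/(A₁E₁) + 1/(A₂E₂)].
|α₁ − α₂|·ΔT = 15.8×10⁻⁶ × 136 = 0.002149.
1/(A₁E₁) + 1/(A₂E₂) = 1/(350×145×10³) + 1/(900×108×10³) = 2.999×10⁻⁸ N⁻¹.
P = 0.002149 / 2.999×10⁻⁸ = 71640 N = 71.64 kN.
σ_{invar} = P/A₁ = 71640/350 = 204.7 MPa, compressive.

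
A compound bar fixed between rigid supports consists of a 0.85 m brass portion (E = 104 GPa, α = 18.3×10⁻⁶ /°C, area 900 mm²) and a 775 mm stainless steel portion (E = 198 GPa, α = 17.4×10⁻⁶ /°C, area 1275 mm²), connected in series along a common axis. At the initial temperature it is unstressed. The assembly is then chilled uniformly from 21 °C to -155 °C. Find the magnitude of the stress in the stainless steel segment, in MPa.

With the walls removed the bar would change length by δ_free = Σ αᵢΔT Lᵢ = 18.3×10⁻⁶×176×850 + 17.4×10⁻⁶×176×775 = 5.111 mm.
The walls prevent any net length change, so an axial force P (same in every segment) develops. Compatibility: P · Σ Lᵢ/(AᵢEᵢ) = δ_free.
The series flexibility is Σ Lᵢ/(AᵢEᵢ) = 850/(900×104×10³) + 775/(1275×198×10³) = 1.215×10⁻⁵ mm/N.
Hence P = δ_free / Σ(L/AE) = 5.111/1.215×10⁻⁵ = 420.6 kN (tensile).
σ_{stainless steel} = P / A = 420600 / 1275 = 329.9 MPa.

σ ≈ 330 MPa (tensile)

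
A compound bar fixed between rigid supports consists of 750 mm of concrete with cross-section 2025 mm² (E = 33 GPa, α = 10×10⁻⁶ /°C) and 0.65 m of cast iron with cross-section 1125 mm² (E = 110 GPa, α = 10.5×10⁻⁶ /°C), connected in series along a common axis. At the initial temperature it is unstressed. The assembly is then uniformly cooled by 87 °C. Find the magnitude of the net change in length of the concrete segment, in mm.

|ΔL| ≈ 0.196 mm

With the walls removed the bar would change length by δ_free = Σ αᵢΔT Lᵢ = 10×10⁻⁶×87×750 + 10.5×10⁻⁶×87×650 = 1.246 mm.
Since the ends are fixed, an axial force P builds up, equal in every segment, with P · Σ Lᵢ/(AᵢEᵢ) = δ_free.
Σ Lᵢ/(AᵢEᵢ) = 750/(2025×33×10³) + 650/(1125×110×10³) = 1.648×10⁻⁵ mm/N.
Hence P = δ_free / Σ(L/AE) = 1.246/1.648×10⁻⁵ = 75.64 kN (tensile).
For the concrete segment, free thermal change = 10×10⁻⁶×87×750 = 0.6525 mm and elastic change from P = 75640×750/(2025×33×10³) = 0.849 mm; these oppose, so the net change is 0.196 mm (segment lengthens).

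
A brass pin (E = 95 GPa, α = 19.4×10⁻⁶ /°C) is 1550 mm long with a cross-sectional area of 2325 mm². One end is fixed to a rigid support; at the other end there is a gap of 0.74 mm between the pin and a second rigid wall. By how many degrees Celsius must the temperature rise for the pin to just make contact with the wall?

ΔT ≈ 24.6 °C

The gap closes when αΔT L = 0.74 mm, since the pin is still unstressed at that instant.
ΔT = 0.74 / (19.4×10⁻⁶ × 1550) = 24.61 °C.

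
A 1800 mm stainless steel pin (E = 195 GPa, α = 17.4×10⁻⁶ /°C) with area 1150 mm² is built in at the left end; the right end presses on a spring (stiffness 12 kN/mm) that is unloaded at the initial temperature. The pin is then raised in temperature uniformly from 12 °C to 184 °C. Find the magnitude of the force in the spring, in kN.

P ≈ 59 kN

If the spring were absent the pin would lengthen by αΔT L = 17.4×10⁻⁶ × 172 × 1800 = 5.387 mm.
With a force P in the spring, the elastic change of the pin is PL/(AE) and that of the spring is P/k; compatibility requires their sum to equal δ_free.
P [ L/(AE) + 1/k ] = δ_free → P [ 1800/(1150×195×10³) + 1/(12×10³) ] = 5.387.
P = 5.387 / 9.136×10⁻⁵ = 58960 N.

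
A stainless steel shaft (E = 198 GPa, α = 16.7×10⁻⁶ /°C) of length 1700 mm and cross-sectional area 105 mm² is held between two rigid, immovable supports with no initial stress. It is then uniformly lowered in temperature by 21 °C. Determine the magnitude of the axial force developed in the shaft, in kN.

P ≈ 7.29 kN (tensile)

The ends cannot move, so σ = EαΔT = 198×10³ × 16.7×10⁻⁶ × 21 = 69.44 MPa.
Then P = σA = 69.44 × 105 mm² = 7.291 kN, tensile.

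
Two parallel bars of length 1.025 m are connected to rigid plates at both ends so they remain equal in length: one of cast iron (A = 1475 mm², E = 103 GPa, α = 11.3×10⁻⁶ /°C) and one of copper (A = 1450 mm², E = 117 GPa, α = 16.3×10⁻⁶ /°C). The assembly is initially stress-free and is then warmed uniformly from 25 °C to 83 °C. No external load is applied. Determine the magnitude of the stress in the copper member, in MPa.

The copper has the larger α, so on heating it would change length more than the cast iron if both were free. The rigid plates force a common final length, so the copper is put into compression and the cast iron into tension, with equal and opposite forces P (no external load).
Setting the final lengths equal and cancelling L: (α₁ − α₂)ΔT = P/(A₁E₁) + P/(A₂E₂).
|α₁ − α₂|·ΔT = 5×10⁻⁶ × 58 = 0.00029.
1/(A₁E₁) + 1/(A₂E₂) = 1/(1475×103×10³) + 1/(1450×117×10³) = 1.248×10⁻⁸ N⁻¹.
So P = 0.00029 / 1.248×10⁻⁸ = 23.24 kN.
σ_{copper} = P/A₂ = 23240/1450 = 16.03 MPa, compressive.

σ ≈ 16 MPa (compressive)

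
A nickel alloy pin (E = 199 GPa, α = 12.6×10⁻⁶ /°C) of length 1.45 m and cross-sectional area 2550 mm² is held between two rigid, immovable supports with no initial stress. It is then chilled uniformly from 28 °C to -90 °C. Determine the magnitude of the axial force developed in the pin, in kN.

The ends cannot move, so σ = EαΔT = 199×10³ × 12.6×10⁻⁶ × 118 = 295.9 MPa.
Axial force P = σA = 295.9 × 2550 = 754500 N = 754.5 kN, tensile.

P ≈ 754 kN (tensile)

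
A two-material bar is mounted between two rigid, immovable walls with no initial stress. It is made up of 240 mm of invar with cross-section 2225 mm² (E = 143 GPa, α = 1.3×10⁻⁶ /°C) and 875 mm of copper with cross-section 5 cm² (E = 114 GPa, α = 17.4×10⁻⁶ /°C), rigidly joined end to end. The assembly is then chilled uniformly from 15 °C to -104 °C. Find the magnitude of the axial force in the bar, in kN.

P ≈ 115 kN (tensile)

With the walls removed the bar would change length by δ_free = Σ αᵢΔT Lᵢ = 1.3×10⁻⁶×119×240 + 17.4×10⁻⁶×119×875 = 1.849 mm.
The walls prevent any net length change, so an axial force P (same in every segment) develops. Compatibility: P · Σ Lᵢ/(AᵢEᵢ) = δ_free.
The series flexibility is Σ Lᵢ/(AᵢEᵢ) = 240/(2225×143×10³) + 875/(500×114×10³) = 1.611×10⁻⁵ mm/N.
P = 1.849 / 1.611×10⁻⁵ = 114800 N = 114.8 kN, tensile.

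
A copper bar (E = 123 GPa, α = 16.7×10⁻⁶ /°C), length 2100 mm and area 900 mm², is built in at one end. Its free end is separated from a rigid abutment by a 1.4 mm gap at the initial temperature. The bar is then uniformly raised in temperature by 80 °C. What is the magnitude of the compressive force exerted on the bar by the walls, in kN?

If the wall were absent the bar would grow by αΔT L = 16.7×10⁻⁶ × 80 × 2100 = 2.806 mm.
The gap closes (δ_free > 1.4 mm) and the wall then resists a further 2.806 − 1.4 = 1.406 mm of expansion.
Compatibility: PL/(AE) = 1.406 mm, so σ = P/A = E × (1.406/2100) = 82.33 MPa.
P = σA = 82.33 × 900 = 74.1 kN.

P ≈ 74.1 kN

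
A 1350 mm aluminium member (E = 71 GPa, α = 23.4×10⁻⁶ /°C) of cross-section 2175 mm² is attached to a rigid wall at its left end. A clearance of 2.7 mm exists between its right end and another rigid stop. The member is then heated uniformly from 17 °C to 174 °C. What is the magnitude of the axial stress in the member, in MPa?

σ ≈ 119 MPa (compressive)

Unrestrained expansion: δ_free = αΔT L = 23.4×10⁻⁶ × 157 × 1350 = 4.96 mm.
This exceeds the 2.7 mm gap, so the wall pushes back. The portion of expansion that must be recovered elastically is δ_free − gap = 4.96 − 2.7 = 2.26 mm.
That suppressed elongation corresponds to σ = E·Δ/L = 71×10³ × 2.26/1350 = 118.8 MPa.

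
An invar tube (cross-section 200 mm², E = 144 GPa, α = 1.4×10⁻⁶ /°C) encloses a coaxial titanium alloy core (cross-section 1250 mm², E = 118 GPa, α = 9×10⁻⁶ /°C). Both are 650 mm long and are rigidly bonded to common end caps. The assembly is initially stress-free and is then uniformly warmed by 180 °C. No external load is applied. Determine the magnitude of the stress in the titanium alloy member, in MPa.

Both members must finish at the same length. With the larger α, the titanium alloy tends to over-expand; the plates restrain it, putting the titanium alloy in compression and the invar in tension. With no external load the two internal forces are equal and opposite, magnitude P.
Equating the net (thermal + elastic) strains gives |α₁ − α₂|·ΔT = P·[1/(A₁E₁) + 1/(A₂E₂)].
|α₁ − α₂|·ΔT = 7.6×10⁻⁶ × 180 = 0.001368.
1/(A₁E₁) + 1/(A₂E₂) = 1/(200×144×10³) + 1/(1250×118×10³) = 4.15×10⁻⁸ N⁻¹.
So P = 0.001368 / 4.15×10⁻⁸ = 32.96 kN.
σ_{titanium alloy} = P/A₂ = 32960/1250 = 26.37 MPa, compressive.

σ ≈ 26.4 MPa (compressive)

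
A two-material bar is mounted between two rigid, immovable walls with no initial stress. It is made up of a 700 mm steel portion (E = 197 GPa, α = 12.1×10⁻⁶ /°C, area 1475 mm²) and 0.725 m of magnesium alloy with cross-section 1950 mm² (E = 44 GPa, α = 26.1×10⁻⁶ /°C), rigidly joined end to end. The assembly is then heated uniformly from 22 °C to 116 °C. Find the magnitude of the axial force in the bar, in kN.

With the walls removed the bar would change length by δ_free = Σ αᵢΔT Lᵢ = 12.1×10⁻⁶×94×700 + 26.1×10⁻⁶×94×725 = 2.575 mm.
Since the ends are fixed, an axial force P builds up, equal in every segment, with P · Σ Lᵢ/(AᵢEᵢ) = δ_free.
The series flexibility is Σ Lᵢ/(AᵢEᵢ) = 700/(1475×197×10³) + 725/(1950×44×10³) = 1.086×10⁻⁵ mm/N.
Hence P = δ_free / Σ(L/AE) = 2.575/1.086×10⁻⁵ = 237.1 kN (compressive).

P ≈ 237 kN (compressive)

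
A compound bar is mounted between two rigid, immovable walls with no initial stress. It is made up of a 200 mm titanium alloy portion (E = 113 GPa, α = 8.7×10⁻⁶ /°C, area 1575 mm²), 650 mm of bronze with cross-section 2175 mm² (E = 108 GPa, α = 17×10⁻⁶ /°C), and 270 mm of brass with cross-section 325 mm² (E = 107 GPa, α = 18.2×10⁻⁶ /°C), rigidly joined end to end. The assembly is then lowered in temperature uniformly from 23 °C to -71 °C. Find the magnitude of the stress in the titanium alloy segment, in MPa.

σ ≈ 90.7 MPa (tensile)

Free thermal contraction of the whole bar: Σ αᵢΔT Lᵢ = 8.7×10⁻⁶×94×200 + 17×10⁻⁶×94×650 + 18.2×10⁻⁶×94×270 = 1.664 mm.
The walls prevent any net length change, so an axial force P (same in every segment) develops. Compatibility: P · Σ Lᵢ/(AᵢEᵢ) = δ_free.
Σ Lᵢ/(AᵢEᵢ) = 200/(1575×113×10³) + 650/(2175×108×10³) + 270/(325×107×10³) = 1.166×10⁻⁵ mm/N.
So P = 1.664 / 1.166×10⁻⁵ = 142.8 kN, tensile.
σ_{titanium alloy} = P / A = 142800 / 1575 = 90.66 MPa.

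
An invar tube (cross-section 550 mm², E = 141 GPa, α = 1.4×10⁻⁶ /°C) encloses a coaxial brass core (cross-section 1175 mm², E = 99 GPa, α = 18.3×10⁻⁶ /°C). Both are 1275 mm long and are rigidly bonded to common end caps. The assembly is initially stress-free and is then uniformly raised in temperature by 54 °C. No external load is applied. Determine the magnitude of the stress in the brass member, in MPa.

The brass has the larger α, so on heating it would change length more than the invar if both were free. The rigid plates force a common final length, so the brass is put into compression and the invar into tension, with equal and opposite forces P (no external load).
Equating the net (thermal + elastic) strains gives |α₁ − α₂|·ΔT = P·[1/(A₁E₁) + 1/(A₂E₂)].
|α₁ − α₂|·ΔT = 16.9×10⁻⁶ × 54 = 0.0009126.
1/(A₁E₁) + 1/(A₂E₂) = 1/(550×141×10³) + 1/(1175×99×10³) = 2.149×10⁻⁸ N⁻¹.
P = 0.0009126 / 2.149×10⁻⁸ = 42460 N = 42.46 kN.
σ_{brass} = P/A₂ = 42460/1175 = 36.14 MPa, compressive.

σ ≈ 36.1 MPa (compressive)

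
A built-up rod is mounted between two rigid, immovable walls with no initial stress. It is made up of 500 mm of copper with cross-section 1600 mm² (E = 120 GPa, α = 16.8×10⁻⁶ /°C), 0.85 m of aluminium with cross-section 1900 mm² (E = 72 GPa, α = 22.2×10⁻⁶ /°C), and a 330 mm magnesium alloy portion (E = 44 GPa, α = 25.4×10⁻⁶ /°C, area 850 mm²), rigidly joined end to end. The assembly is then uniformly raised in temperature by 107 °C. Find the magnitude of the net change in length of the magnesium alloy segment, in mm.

|ΔL| ≈ 1.01 mm

Free thermal expansion of the whole bar: Σ αᵢΔT Lᵢ = 16.8×10⁻⁶×107×500 + 22.2×10⁻⁶×107×850 + 25.4×10⁻⁶×107×330 = 3.815 mm.
Since the ends are fixed, an axial force P builds up, equal in every segment, with P · Σ Lᵢ/(AᵢEᵢ) = δ_free.
Σ Lᵢ/(AᵢEᵢ) = 500/(1600×120×10³) + 850/(1900×72×10³) + 330/(850×44×10³) = 1.764×10⁻⁵ mm/N.
Hence P = δ_free / Σ(L/AE) = 3.815/1.764×10⁻⁵ = 216.2 kN (compressive).
For the magnesium alloy segment, free thermal change = 25.4×10⁻⁶×107×330 = 0.8969 mm and elastic change from P = 216200×330/(850×44×10³) = 1.908 mm; these oppose, so the net change is 1.01 mm (segment shortens).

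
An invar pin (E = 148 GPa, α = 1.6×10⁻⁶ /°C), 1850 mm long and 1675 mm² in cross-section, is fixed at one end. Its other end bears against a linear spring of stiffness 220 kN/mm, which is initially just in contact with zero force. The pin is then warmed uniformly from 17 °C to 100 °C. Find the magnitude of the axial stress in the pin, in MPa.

σ ≈ 12.2 MPa (compressive)

If the spring were absent the pin would lengthen by αΔT L = 1.6×10⁻⁶ × 83 × 1850 = 0.2457 mm.
Let P be the compressive force at the spring. The pin shortens elastically by PL/(AE) and the spring compresses by P/k; together these equal δ_free.
So P = δ_free / [L/(AE) + 1/k] = 0.2457 / [ 1850/(1675×148×10³) + 1/(220×10³) ].
P = 0.2457 / 1.201×10⁻⁵ = 20460 N.
σ = P/A = 20460/1675 = 12.21 MPa.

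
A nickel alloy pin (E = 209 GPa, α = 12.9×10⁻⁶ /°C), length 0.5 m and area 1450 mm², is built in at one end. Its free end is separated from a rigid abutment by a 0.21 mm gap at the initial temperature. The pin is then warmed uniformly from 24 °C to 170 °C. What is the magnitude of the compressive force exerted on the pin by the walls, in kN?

Unrestrained expansion: δ_free = αΔT L = 12.9×10⁻⁶ × 146 × 500 = 0.9417 mm.
The gap closes (δ_free > 0.21 mm) and the wall then resists a further 0.9417 − 0.21 = 0.7317 mm of expansion.
Compatibility: PL/(AE) = 0.7317 mm, so σ = P/A = E × (0.7317/500) = 305.9 MPa.
P = σA = 305.9 × 1450 = 443.5 kN.

P ≈ 443 kN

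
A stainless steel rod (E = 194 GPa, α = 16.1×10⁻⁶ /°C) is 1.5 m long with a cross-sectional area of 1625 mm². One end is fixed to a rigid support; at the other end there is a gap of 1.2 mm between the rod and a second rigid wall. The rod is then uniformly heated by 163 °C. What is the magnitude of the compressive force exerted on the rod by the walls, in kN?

P ≈ 575 kN

Free thermal elongation = αΔT L = 16.1×10⁻⁶ × 163 × 1500 = 3.936 mm.
This exceeds the 1.2 mm gap, so the wall pushes back. The portion of expansion that must be recovered elastically is δ_free − gap = 3.936 − 1.2 = 2.736 mm.
That suppressed elongation corresponds to σ = E·Δ/L = 194×10³ × 2.736/1500 = 353.9 MPa.
Force on the wall = σA = 353.9 × 1625 mm² = 575.1 kN.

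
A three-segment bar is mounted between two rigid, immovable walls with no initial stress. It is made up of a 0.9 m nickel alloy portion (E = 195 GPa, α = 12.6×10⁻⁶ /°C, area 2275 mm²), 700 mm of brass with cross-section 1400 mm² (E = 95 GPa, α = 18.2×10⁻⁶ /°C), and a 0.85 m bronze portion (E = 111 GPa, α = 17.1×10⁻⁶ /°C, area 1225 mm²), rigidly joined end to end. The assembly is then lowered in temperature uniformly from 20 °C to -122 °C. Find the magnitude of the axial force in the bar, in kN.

With the walls removed the bar would change length by δ_free = Σ αᵢΔT Lᵢ = 12.6×10⁻⁶×142×900 + 18.2×10⁻⁶×142×700 + 17.1×10⁻⁶×142×850 = 5.483 mm.
The walls prevent any net length change, so an axial force P (same in every segment) develops. Compatibility: P · Σ Lᵢ/(AᵢEᵢ) = δ_free.
The series flexibility is Σ Lᵢ/(AᵢEᵢ) = 900/(2275×195×10³) + 700/(1400×95×10³) + 850/(1225×111×10³) = 1.354×10⁻⁵ mm/N.
Hence P = δ_free / Σ(L/AE) = 5.483/1.354×10⁻⁵ = 404.9 kN (tensile).

P ≈ 405 kN (tensile)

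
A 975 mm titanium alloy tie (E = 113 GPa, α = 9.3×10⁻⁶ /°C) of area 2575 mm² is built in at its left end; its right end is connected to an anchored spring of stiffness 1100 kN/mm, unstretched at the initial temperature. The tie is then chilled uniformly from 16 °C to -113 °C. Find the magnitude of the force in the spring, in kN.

P ≈ 275 kN

If the spring were absent the tie would shorten by αΔT L = 9.3×10⁻⁶ × 129 × 975 = 1.17 mm.
With a force P in the spring, the elastic change of the tie is PL/(AE) and that of the spring is P/k; compatibility requires their sum to equal δ_free.
So P = δ_free / [L/(AE) + 1/k] = 1.17 / [ 975/(2575×113×10³) + 1/(1100×10³) ].
P = 1.17 / 4.26×10⁻⁶ = 274600 N.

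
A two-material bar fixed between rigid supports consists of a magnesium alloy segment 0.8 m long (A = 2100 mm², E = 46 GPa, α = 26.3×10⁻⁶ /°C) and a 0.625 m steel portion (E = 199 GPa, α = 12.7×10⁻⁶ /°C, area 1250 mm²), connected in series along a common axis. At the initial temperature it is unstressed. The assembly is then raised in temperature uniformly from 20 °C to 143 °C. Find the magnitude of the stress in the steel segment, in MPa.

If the supports were absent, the total length change would be Σ αᵢΔT Lᵢ = 26.3×10⁻⁶×123×800 + 12.7×10⁻⁶×123×625 = 3.564 mm.
Since the ends are fixed, an axial force P builds up, equal in every segment, with P · Σ Lᵢ/(AᵢEᵢ) = δ_free.
Σ Lᵢ/(AᵢEᵢ) = 800/(2100×46×10³) + 625/(1250×199×10³) = 1.079×10⁻⁵ mm/N.
P = 3.564 / 1.079×10⁻⁵ = 330200 N = 330.2 kN, compressive.
σ_{steel} = P / A = 330200 / 1250 = 264.2 MPa.

σ ≈ 264 MPa (compressive)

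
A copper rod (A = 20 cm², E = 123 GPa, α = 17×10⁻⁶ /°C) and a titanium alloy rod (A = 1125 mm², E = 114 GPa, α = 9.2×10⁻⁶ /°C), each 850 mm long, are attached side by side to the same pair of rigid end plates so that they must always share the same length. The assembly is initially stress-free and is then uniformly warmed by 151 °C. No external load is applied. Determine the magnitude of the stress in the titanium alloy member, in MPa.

The copper has the larger α, so on heating it would change length more than the titanium alloy if both were free. The rigid plates force a common final length, so the copper is put into compression and the titanium alloy into tension, with equal and opposite forces P (no external load).
Compatibility of the two members (thermal + elastic change equal): (α₁ − α₂)ΔT = P·[1/(A₁E₁) + 1/(A₂E₂)].
|α₁ − α₂|·ΔT = 7.8×10⁻⁶ × 151 = 0.001178.
1/(A₁E₁) + 1/(A₂E₂) = 1/(2000×123×10³) + 1/(1125×114×10³) = 1.186×10⁻⁸ N⁻¹.
P = 0.001178 / 1.186×10⁻⁸ = 99290 N = 99.29 kN.
σ_{titanium alloy} = P/A₂ = 99290/1125 = 88.26 MPa, tensile.

σ ≈ 88.3 MPa (tensile)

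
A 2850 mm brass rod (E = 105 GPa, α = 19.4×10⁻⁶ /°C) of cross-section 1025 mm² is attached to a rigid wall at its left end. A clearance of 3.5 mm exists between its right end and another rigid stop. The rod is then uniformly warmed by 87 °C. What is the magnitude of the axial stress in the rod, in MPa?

σ ≈ 48.3 MPa (compressive)

Free thermal elongation = αΔT L = 19.4×10⁻⁶ × 87 × 2850 = 4.81 mm.
The gap closes (δ_free > 3.5 mm) and the wall then resists a further 4.81 − 3.5 = 1.31 mm of expansion.
That suppressed elongation corresponds to σ = E·Δ/L = 105×10³ × 1.31/2850 = 48.27 MPa.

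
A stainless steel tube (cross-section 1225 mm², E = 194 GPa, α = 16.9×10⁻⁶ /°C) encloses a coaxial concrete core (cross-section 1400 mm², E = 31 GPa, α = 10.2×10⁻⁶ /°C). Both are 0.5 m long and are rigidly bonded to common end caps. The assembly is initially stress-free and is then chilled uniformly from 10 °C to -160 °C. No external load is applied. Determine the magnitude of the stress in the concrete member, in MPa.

Equilibrium of a rigid end plate with no external load gives equal and opposite internal forces ±P in the two members. Since α_{stainless steel} > α_{concrete}, cooling drives the stainless steel into tension and the concrete into compression.
Compatibility of the two members (thermal + elastic change equal): (α₁ − α₂)ΔT = P·[1/(A₁E₁) + 1/(A₂E₂)].
|α₁ − α₂|·ΔT = 6.7×10⁻⁶ × 170 = 0.001139.
1/(A₁E₁) + 1/(A₂E₂) = 1/(1225×194×10³) + 1/(1400×31×10³) = 2.725×10⁻⁸ N⁻¹.
So P = 0.001139 / 2.725×10⁻⁸ = 41.8 kN.
σ_{concrete} = P/A₂ = 41800/1400 = 29.86 MPa, compressive.

σ ≈ 29.9 MPa (compressive)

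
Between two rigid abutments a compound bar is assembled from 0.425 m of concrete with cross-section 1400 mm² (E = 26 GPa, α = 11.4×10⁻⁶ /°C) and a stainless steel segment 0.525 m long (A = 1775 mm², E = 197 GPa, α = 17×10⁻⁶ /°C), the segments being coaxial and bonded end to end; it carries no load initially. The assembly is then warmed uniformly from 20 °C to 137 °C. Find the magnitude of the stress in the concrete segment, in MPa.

σ ≈ 87.3 MPa (compressive)

With the walls removed the bar would change length by δ_free = Σ αᵢΔT Lᵢ = 11.4×10⁻⁶×117×425 + 17×10⁻⁶×117×525 = 1.611 mm.
The rigid supports impose zero overall length change; the single axial force P common to all segments must satisfy P Σ Lᵢ/(AᵢEᵢ) = δ_free.
The series flexibility is Σ Lᵢ/(AᵢEᵢ) = 425/(1400×26×10³) + 525/(1775×197×10³) = 1.318×10⁻⁵ mm/N.
Hence P = δ_free / Σ(L/AE) = 1.611/1.318×10⁻⁵ = 122.3 kN (compressive).
σ_{concrete} = P / A = 122300 / 1400 = 87.33 MPa.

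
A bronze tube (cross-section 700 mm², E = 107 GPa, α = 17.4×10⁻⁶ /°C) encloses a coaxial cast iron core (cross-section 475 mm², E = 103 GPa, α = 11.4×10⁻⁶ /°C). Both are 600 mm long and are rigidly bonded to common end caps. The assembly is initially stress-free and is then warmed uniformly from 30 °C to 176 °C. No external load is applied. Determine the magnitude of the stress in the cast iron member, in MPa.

σ ≈ 54.6 MPa (tensile)

Both members must finish at the same length. With the larger α, the bronze tends to over-expand; the plates restrain it, putting the bronze in compression and the cast iron in tension. With no external load the two internal forces are equal and opposite, magnitude P.
Compatibility of the two members (thermal + elastic change equal): (α₁ − α₂)ΔT = P·[1/(A₁E₁) + 1/(A₂E₂)].
|α₁ − α₂|·ΔT = 6×10⁻⁶ × 146 = 0.000876.
1/(A₁E₁) + 1/(A₂E₂) = 1/(700×107×10³) + 1/(475×103×10³) = 3.379×10⁻⁸ N⁻¹.
P = 0.000876 / 3.379×10⁻⁸ = 25920 N = 25.92 kN.
σ_{cast iron} = P/A₂ = 25920/475 = 54.58 MPa, tensile.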